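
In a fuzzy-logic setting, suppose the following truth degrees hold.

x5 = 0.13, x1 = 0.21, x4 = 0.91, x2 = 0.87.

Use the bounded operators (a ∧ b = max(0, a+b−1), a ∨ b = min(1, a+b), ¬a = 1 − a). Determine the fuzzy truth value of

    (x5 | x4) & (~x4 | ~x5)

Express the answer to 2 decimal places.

x5 | x4 = min(1, a+b) on (0.13, 0.91) = 1.00
~x4 = 1 − 0.91 = 0.09
~x5 = 1 − 0.13 = 0.87
~x4 | ~x5 = min(1, a+b) on (0.09, 0.87) = 0.96
(x5 | x4) & (~x4 | ~x5) = max(0, a+b−1) on (1.00, 0.96) = 0.96

0.96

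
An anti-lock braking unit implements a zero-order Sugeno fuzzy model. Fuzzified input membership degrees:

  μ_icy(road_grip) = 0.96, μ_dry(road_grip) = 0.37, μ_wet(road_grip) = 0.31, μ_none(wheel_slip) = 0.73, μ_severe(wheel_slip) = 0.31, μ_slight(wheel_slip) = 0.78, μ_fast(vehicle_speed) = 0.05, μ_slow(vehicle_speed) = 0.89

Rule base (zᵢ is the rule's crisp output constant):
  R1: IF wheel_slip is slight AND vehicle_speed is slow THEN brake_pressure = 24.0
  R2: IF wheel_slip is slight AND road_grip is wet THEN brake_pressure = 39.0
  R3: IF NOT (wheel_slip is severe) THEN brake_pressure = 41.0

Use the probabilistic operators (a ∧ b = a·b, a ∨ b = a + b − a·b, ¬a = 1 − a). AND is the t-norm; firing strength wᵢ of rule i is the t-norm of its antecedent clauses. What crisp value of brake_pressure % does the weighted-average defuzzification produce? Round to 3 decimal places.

R1 (z=24.0): slight=0.78, slow=0.89; AND[a·b] → w = 0.6942
R2 (z=39.0): slight=0.78, wet=0.31; AND[a·b] → w = 0.2418
R3 (z=41.0): ¬severe=1−0.31=0.69 → w = 0.6900
Weighted average = (0.6942·24.0 + 0.2418·39.0 + 0.6900·41.0) / (0.6942 + 0.2418 + 0.6900)
  = 54.3810 / 1.6260 = 33.445

33.445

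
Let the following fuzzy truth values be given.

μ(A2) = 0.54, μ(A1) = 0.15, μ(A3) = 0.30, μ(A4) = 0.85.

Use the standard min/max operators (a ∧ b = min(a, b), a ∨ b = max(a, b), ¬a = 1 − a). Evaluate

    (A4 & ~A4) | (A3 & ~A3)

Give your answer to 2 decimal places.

~A4 = 1 − 0.85 = 0.15
A4 & ~A4 = min(a, b) on (0.85, 0.15) = 0.15
~A3 = 1 − 0.30 = 0.70
A3 & ~A3 = min(a, b) on (0.30, 0.70) = 0.30
(A4 & ~A4) | (A3 & ~A3) = max(a, b) on (0.15, 0.30) = 0.30

0.30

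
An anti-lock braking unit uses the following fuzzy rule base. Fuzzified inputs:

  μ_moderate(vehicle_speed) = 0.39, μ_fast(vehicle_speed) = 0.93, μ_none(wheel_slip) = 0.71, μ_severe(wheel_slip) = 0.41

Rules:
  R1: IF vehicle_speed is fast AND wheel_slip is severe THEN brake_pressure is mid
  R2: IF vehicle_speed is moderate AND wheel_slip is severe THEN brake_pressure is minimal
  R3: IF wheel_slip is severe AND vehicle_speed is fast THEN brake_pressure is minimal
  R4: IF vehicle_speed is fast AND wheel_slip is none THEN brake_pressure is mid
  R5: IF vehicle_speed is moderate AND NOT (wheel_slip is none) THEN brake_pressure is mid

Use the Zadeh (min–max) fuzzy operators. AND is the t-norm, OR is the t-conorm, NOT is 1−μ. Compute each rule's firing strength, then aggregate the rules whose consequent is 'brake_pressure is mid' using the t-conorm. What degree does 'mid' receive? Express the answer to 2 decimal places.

0.71

R1: fast=0.93, severe=0.41; AND[min(a, b)] → w = 0.41
R2: moderate=0.39, severe=0.41; AND[min(a, b)] → w = 0.39
R3: severe=0.41, fast=0.93; AND[min(a, b)] → w = 0.41
R4: fast=0.93, none=0.71; AND[min(a, b)] → w = 0.71
R5: moderate=0.39, ¬none=1−0.71=0.29; AND[min(a, b)] → w = 0.29
Rules with consequent 'mid': {R1, R4, R5} → strengths 0.41, 0.71, 0.29
Aggregate via t-conorm [max(a, b)]: 0.71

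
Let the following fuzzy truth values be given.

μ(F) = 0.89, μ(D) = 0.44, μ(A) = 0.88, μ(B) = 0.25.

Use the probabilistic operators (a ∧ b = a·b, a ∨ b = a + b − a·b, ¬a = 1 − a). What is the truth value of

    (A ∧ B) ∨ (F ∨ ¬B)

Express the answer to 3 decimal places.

A ∧ B = a·b on (0.8800, 0.2500) = 0.2200
¬B = 1 − 0.2500 = 0.7500
F ∨ ¬B = a + b − a·b on (0.8900, 0.7500) = 0.9725
(A ∧ B) ∨ (F ∨ ¬B) = a + b − a·b on (0.2200, 0.9725) = 0.9786

0.979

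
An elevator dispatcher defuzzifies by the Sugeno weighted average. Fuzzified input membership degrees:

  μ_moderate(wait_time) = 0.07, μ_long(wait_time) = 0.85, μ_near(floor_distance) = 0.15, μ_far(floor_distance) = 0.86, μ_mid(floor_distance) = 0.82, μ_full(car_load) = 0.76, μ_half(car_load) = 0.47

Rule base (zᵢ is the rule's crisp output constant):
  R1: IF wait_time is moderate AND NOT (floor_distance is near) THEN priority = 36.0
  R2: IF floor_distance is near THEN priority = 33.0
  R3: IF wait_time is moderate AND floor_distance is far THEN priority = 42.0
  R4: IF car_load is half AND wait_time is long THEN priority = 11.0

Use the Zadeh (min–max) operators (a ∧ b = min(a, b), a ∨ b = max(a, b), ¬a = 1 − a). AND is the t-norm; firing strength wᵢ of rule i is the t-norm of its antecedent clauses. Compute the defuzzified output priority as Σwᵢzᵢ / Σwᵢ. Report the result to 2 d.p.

R1 (z=36.0): moderate=0.07, ¬near=1−0.15=0.85; AND[min(a, b)] → w = 0.07
R2 (z=33.0): near=0.15 → w = 0.15
R3 (z=42.0): moderate=0.07, far=0.86; AND[min(a, b)] → w = 0.07
R4 (z=11.0): half=0.47, long=0.85; AND[min(a, b)] → w = 0.47
Weighted average = (0.07·36.0 + 0.15·33.0 + 0.07·42.0 + 0.47·11.0) / (0.07 + 0.15 + 0.07 + 0.47)
  = 15.5800 / 0.7600 = 20.50

20.50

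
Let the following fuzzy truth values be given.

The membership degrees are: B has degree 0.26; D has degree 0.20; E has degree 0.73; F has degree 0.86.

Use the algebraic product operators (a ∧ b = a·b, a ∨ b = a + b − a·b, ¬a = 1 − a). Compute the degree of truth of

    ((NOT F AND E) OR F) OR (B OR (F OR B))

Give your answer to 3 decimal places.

0.990

NOT F = 1 − 0.8600 = 0.1400
NOT F AND E = a·b on (0.1400, 0.7300) = 0.1022
(NOT F AND E) OR F = a + b − a·b on (0.1022, 0.8600) = 0.8743
F OR B = a + b − a·b on (0.8600, 0.2600) = 0.8964
B OR (F OR B) = a + b − a·b on (0.2600, 0.8964) = 0.9233
((NOT F AND E) OR F) OR (B OR (F OR B)) = a + b − a·b on (0.8743, 0.9233) = 0.9904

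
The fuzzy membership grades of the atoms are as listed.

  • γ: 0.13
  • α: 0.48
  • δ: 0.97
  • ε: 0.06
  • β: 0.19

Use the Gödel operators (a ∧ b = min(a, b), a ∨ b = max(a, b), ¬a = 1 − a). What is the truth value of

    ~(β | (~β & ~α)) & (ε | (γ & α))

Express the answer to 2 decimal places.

0.13

~β = 1 − 0.19 = 0.81
~α = 1 − 0.48 = 0.52
~β & ~α = min(a, b) on (0.81, 0.52) = 0.52
β | (~β & ~α) = max(a, b) on (0.19, 0.52) = 0.52
~(β | (~β & ~α)) = 1 − 0.52 = 0.48
γ & α = min(a, b) on (0.13, 0.48) = 0.13
ε | (γ & α) = max(a, b) on (0.06, 0.13) = 0.13
~(β | (~β & ~α)) & (ε | (γ & α)) = min(a, b) on (0.48, 0.13) = 0.13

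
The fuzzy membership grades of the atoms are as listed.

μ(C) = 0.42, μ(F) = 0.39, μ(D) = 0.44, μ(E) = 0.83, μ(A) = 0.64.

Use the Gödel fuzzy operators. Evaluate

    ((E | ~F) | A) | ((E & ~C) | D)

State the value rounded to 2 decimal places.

~F = 1 − 0.39 = 0.61
E | ~F = max(a, b) on (0.83, 0.61) = 0.83
(E | ~F) | A = max(a, b) on (0.83, 0.64) = 0.83
~C = 1 − 0.42 = 0.58
E & ~C = min(a, b) on (0.83, 0.58) = 0.58
(E & ~C) | D = max(a, b) on (0.58, 0.44) = 0.58
((E | ~F) | A) | ((E & ~C) | D) = max(a, b) on (0.83, 0.58) = 0.83

0.83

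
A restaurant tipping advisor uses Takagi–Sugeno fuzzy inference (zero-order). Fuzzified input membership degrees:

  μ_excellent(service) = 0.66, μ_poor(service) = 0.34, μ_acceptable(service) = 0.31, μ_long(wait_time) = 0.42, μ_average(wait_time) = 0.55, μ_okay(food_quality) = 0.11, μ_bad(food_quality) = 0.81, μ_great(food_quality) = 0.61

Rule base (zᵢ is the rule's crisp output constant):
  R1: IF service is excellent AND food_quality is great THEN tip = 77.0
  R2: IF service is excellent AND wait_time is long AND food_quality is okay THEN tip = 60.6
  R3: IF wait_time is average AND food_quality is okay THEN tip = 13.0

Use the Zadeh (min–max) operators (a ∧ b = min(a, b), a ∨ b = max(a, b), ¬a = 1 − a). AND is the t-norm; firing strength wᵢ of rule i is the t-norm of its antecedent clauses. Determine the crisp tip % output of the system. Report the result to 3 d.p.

66.345

R1 (z=77.0): excellent=0.66, great=0.61; AND[min(a, b)] → w = 0.61
R2 (z=60.6): excellent=0.66, long=0.42, okay=0.11; AND[min(a, b)] → w = 0.11
R3 (z=13.0): average=0.55, okay=0.11; AND[min(a, b)] → w = 0.11
Weighted average = (0.61·77.0 + 0.11·60.6 + 0.11·13.0) / (0.61 + 0.11 + 0.11)
  = 55.0660 / 0.8300 = 66.345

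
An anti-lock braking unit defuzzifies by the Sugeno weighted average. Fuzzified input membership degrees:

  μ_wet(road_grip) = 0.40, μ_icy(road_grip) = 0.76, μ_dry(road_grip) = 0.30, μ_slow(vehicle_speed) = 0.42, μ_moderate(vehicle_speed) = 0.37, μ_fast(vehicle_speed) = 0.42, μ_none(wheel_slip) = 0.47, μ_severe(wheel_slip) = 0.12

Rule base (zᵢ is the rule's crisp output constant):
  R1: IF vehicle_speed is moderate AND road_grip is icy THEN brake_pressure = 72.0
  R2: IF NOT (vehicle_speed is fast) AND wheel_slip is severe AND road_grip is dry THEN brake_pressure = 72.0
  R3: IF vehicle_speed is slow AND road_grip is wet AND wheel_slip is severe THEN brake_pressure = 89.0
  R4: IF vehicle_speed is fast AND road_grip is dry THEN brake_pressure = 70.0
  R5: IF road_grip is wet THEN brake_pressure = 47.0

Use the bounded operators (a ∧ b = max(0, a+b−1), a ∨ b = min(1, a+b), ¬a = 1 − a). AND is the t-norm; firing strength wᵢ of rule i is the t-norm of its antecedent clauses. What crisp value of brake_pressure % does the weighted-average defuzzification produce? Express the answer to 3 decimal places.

R1 (z=72.0): moderate=0.37, icy=0.76; AND[max(0, a+b−1)] → w = 0.13
R2 (z=72.0): ¬fast=1−0.42=0.58, severe=0.12, dry=0.30; AND[max(0, a+b−1)] → w = 0.00
R3 (z=89.0): slow=0.42, wet=0.40, severe=0.12; AND[max(0, a+b−1)] → w = 0.00
R4 (z=70.0): fast=0.42, dry=0.30; AND[max(0, a+b−1)] → w = 0.00
R5 (z=47.0): wet=0.40 → w = 0.40
Weighted average = (0.13·72.0 + 0.00·72.0 + 0.00·89.0 + 0.00·70.0 + 0.40·47.0) / (0.13 + 0.00 + 0.00 + 0.00 + 0.40)
  = 28.1600 / 0.5300 = 53.132

53.132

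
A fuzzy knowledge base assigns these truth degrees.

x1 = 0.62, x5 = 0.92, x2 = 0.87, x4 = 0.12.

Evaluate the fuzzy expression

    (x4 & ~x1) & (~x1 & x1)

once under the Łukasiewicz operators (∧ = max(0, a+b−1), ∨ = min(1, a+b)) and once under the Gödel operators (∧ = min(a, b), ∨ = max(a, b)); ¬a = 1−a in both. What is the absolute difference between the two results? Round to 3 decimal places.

Under Łukasiewicz:
  ~x1 = 1 − 0.62 = 0.38
  x4 & ~x1 = max(0, a+b−1) on (0.12, 0.38) = 0.00
  ~x1 = 1 − 0.62 = 0.38
  ~x1 & x1 = max(0, a+b−1) on (0.38, 0.62) = 0.00
  (x4 & ~x1) & (~x1 & x1) = max(0, a+b−1) on (0.00, 0.00) = 0.00
  → value = 0.0000
Under Gödel:
  ~x1 = 1 − 0.62 = 0.38
  x4 & ~x1 = min(a, b) on (0.12, 0.38) = 0.12
  ~x1 = 1 − 0.62 = 0.38
  ~x1 & x1 = min(a, b) on (0.38, 0.62) = 0.38
  (x4 & ~x1) & (~x1 & x1) = min(a, b) on (0.12, 0.38) = 0.12
  → value = 0.1200
|0.0000 − 0.1200| = 0.120

0.120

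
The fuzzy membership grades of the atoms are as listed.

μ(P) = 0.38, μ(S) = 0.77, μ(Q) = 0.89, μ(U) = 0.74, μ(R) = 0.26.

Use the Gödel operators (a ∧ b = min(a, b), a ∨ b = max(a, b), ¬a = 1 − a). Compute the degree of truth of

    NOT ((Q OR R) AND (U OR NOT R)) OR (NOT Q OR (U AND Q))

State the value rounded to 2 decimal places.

Q OR R = max(a, b) on (0.89, 0.26) = 0.89
NOT R = 1 − 0.26 = 0.74
U OR NOT R = max(a, b) on (0.74, 0.74) = 0.74
(Q OR R) AND (U OR NOT R) = min(a, b) on (0.89, 0.74) = 0.74
NOT ((Q OR R) AND (U OR NOT R)) = 1 − 0.74 = 0.26
NOT Q = 1 − 0.89 = 0.11
U AND Q = min(a, b) on (0.74, 0.89) = 0.74
NOT Q OR (U AND Q) = max(a, b) on (0.11, 0.74) = 0.74
NOT ((Q OR R) AND (U OR NOT R)) OR (NOT Q OR (U AND Q)) = max(a, b) on (0.26, 0.74) = 0.74

0.74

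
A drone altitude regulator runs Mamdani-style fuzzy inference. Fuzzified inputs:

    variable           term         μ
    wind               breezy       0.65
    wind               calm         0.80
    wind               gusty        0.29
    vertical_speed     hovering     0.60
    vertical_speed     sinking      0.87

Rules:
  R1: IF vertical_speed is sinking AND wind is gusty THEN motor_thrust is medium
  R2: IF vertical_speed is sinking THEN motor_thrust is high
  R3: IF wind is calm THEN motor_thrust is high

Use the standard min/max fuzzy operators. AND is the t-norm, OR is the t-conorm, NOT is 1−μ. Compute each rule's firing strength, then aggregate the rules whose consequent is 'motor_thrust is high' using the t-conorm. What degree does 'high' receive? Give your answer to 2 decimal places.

0.87

R1: sinking=0.87, gusty=0.29; AND[min(a, b)] → w = 0.29
R2: sinking=0.87 → w = 0.87
R3: calm=0.80 → w = 0.80
Rules with consequent 'high': {R2, R3} → strengths 0.87, 0.80
Aggregate via t-conorm [max(a, b)]: 0.87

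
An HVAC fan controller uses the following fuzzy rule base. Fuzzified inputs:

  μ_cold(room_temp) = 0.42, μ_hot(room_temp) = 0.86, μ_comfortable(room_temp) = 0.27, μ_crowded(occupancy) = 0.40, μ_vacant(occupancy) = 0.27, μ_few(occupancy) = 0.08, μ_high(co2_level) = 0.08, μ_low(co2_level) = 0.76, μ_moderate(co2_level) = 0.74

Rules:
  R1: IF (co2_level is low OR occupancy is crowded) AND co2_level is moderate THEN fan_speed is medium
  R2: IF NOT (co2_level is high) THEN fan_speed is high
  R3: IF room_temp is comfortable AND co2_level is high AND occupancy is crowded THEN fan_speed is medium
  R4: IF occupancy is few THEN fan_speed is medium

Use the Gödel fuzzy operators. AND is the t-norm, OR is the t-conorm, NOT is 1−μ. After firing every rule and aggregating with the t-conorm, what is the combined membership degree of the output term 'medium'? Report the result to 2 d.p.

R1: (low=0.76 OR crowded=0.40) = 0.76; AND[min(a, b)] with moderate=0.74 → w = 0.74
R2: ¬high=1−0.08=0.92 → w = 0.92
R3: comfortable=0.27, high=0.08, crowded=0.40; AND[min(a, b)] → w = 0.08
R4: few=0.08 → w = 0.08
Rules with consequent 'medium': {R1, R3, R4} → strengths 0.74, 0.08, 0.08
Aggregate via t-conorm [max(a, b)]: 0.74

0.74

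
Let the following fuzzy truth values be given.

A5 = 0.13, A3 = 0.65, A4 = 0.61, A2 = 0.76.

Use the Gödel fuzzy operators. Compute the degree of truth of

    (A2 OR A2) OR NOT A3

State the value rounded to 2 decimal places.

0.76

A2 OR A2 = max(a, b) on (0.76, 0.76) = 0.76
NOT A3 = 1 − 0.65 = 0.35
(A2 OR A2) OR NOT A3 = max(a, b) on (0.76, 0.35) = 0.76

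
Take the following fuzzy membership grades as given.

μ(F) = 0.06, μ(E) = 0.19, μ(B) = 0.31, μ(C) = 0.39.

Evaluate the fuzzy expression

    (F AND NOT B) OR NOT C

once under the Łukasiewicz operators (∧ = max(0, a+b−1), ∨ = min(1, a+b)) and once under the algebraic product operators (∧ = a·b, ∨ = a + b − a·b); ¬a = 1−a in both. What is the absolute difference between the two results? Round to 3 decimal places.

0.016

Under Łukasiewicz:
  NOT B = 1 − 0.31 = 0.69
  F AND NOT B = max(0, a+b−1) on (0.06, 0.69) = 0.00
  NOT C = 1 − 0.39 = 0.61
  (F AND NOT B) OR NOT C = min(1, a+b) on (0.00, 0.61) = 0.61
  → value = 0.6100
Under algebraic product:
  NOT B = 1 − 0.3100 = 0.6900
  F AND NOT B = a·b on (0.0600, 0.6900) = 0.0414
  NOT C = 1 − 0.3900 = 0.6100
  (F AND NOT B) OR NOT C = a + b − a·b on (0.0414, 0.6100) = 0.6261
  → value = 0.6261
|0.6100 − 0.6261| = 0.016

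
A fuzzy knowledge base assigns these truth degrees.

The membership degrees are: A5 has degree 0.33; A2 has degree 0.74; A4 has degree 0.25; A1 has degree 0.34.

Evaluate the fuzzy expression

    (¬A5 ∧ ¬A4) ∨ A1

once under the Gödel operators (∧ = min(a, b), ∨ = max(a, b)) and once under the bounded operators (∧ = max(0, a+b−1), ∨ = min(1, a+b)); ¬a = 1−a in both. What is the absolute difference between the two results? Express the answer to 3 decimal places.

0.090

Under Gödel:
  ¬A5 = 1 − 0.33 = 0.67
  ¬A4 = 1 − 0.25 = 0.75
  ¬A5 ∧ ¬A4 = min(a, b) on (0.67, 0.75) = 0.67
  (¬A5 ∧ ¬A4) ∨ A1 = max(a, b) on (0.67, 0.34) = 0.67
  → value = 0.6700
Under bounded:
  ¬A5 = 1 − 0.33 = 0.67
  ¬A4 = 1 − 0.25 = 0.75
  ¬A5 ∧ ¬A4 = max(0, a+b−1) on (0.67, 0.75) = 0.42
  (¬A5 ∧ ¬A4) ∨ A1 = min(1, a+b) on (0.42, 0.34) = 0.76
  → value = 0.7600
|0.6700 − 0.7600| = 0.090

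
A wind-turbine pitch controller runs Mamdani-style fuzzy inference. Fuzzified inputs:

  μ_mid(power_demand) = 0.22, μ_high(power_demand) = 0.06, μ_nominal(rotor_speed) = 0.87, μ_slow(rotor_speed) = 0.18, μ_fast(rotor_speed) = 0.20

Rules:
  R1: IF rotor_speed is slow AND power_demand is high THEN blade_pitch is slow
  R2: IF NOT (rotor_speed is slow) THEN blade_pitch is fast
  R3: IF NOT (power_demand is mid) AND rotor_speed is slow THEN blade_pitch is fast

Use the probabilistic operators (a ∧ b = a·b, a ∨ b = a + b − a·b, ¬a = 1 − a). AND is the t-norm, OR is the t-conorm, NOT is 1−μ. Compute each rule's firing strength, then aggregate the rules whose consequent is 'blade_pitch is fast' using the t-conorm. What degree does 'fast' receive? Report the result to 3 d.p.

0.845

R1: slow=0.18, high=0.06; AND[a·b] → w = 0.0108
R2: ¬slow=1−0.18=0.82 → w = 0.8200
R3: ¬mid=1−0.22=0.78, slow=0.18; AND[a·b] → w = 0.1404
Rules with consequent 'fast': {R2, R3} → strengths 0.8200, 0.1404
Aggregate via t-conorm [a + b − a·b]: 0.8453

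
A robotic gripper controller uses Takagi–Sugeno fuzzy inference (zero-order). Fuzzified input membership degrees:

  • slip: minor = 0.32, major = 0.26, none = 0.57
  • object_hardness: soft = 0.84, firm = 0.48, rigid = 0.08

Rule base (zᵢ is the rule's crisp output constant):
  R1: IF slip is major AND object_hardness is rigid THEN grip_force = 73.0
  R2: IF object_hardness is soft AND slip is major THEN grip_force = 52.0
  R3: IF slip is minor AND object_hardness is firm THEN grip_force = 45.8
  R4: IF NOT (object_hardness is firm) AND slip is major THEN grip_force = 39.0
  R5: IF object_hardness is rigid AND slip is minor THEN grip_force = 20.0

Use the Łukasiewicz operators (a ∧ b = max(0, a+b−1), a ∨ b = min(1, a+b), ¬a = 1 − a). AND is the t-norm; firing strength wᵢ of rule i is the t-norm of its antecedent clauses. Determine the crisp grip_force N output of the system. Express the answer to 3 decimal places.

52.000

R1 (z=73.0): major=0.26, rigid=0.08; AND[max(0, a+b−1)] → w = 0.00
R2 (z=52.0): soft=0.84, major=0.26; AND[max(0, a+b−1)] → w = 0.10
R3 (z=45.8): minor=0.32, firm=0.48; AND[max(0, a+b−1)] → w = 0.00
R4 (z=39.0): ¬firm=1−0.48=0.52, major=0.26; AND[max(0, a+b−1)] → w = 0.00
R5 (z=20.0): rigid=0.08, minor=0.32; AND[max(0, a+b−1)] → w = 0.00
Weighted average = (0.00·73.0 + 0.10·52.0 + 0.00·45.8 + 0.00·39.0 + 0.00·20.0) / (0.00 + 0.10 + 0.00 + 0.00 + 0.00)
  = 5.2000 / 0.1000 = 52.000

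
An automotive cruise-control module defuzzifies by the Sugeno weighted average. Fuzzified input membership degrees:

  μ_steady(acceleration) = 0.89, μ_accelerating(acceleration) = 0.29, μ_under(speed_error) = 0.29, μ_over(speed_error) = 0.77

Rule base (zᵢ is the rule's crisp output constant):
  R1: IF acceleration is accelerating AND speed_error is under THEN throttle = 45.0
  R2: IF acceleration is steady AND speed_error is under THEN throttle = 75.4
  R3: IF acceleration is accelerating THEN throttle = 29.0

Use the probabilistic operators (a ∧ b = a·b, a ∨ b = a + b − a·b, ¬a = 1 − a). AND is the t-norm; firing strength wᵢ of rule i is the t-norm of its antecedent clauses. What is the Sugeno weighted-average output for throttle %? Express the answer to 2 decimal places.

50.07

R1 (z=45.0): accelerating=0.29, under=0.29; AND[a·b] → w = 0.0841
R2 (z=75.4): steady=0.89, under=0.29; AND[a·b] → w = 0.2581
R3 (z=29.0): accelerating=0.29 → w = 0.2900
Weighted average = (0.0841·45.0 + 0.2581·75.4 + 0.2900·29.0) / (0.0841 + 0.2581 + 0.2900)
  = 31.6552 / 0.6322 = 50.07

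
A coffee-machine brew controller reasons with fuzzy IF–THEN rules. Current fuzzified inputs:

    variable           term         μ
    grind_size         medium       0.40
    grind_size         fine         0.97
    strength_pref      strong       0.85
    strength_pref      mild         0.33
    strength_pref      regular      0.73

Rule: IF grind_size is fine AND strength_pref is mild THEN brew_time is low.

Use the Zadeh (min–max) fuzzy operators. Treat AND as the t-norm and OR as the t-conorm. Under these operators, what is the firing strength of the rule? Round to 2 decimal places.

0.33

firing strength: fine=0.97, mild=0.33; AND[min(a, b)] → w = 0.33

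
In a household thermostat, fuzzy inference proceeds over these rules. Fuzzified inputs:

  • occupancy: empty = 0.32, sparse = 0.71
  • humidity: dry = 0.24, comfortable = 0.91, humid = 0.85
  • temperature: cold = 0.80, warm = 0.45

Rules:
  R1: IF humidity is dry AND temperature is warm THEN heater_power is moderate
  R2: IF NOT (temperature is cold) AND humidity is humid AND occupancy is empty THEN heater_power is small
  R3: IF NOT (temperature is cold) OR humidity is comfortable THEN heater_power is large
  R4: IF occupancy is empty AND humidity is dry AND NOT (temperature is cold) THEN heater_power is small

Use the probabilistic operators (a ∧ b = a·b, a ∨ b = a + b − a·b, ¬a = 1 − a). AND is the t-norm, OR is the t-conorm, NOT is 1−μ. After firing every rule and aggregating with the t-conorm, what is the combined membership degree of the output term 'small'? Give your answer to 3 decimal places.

R1: dry=0.24, warm=0.45; AND[a·b] → w = 0.1080
R2: ¬cold=1−0.80=0.20, humid=0.85, empty=0.32; AND[a·b] → w = 0.0544
R3: ¬cold=1−0.80=0.20, comfortable=0.91; OR[a + b − a·b] → w = 0.9280
R4: empty=0.32, dry=0.24, ¬cold=1−0.80=0.20; AND[a·b] → w = 0.0154
Rules with consequent 'small': {R2, R4} → strengths 0.0544, 0.0154
Aggregate via t-conorm [a + b − a·b]: 0.0689

0.069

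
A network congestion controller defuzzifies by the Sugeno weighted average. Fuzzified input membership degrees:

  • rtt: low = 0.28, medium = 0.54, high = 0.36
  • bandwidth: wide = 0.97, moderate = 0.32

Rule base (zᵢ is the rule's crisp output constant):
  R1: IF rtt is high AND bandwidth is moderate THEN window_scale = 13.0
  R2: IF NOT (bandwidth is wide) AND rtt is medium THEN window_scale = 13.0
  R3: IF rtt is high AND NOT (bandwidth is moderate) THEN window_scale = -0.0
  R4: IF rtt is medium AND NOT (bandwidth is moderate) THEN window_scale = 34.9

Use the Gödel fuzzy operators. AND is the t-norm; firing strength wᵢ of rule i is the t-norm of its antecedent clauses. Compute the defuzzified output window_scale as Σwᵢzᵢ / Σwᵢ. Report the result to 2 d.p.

R1 (z=13.0): high=0.36, moderate=0.32; AND[min(a, b)] → w = 0.32
R2 (z=13.0): ¬wide=1−0.97=0.03, medium=0.54; AND[min(a, b)] → w = 0.03
R3 (z=-0.0): high=0.36, ¬moderate=1−0.32=0.68; AND[min(a, b)] → w = 0.36
R4 (z=34.9): medium=0.54, ¬moderate=1−0.32=0.68; AND[min(a, b)] → w = 0.54
Weighted average = (0.32·13.0 + 0.03·13.0 + 0.36·-0.0 + 0.54·34.9) / (0.32 + 0.03 + 0.36 + 0.54)
  = 23.3960 / 1.2500 = 18.72

18.72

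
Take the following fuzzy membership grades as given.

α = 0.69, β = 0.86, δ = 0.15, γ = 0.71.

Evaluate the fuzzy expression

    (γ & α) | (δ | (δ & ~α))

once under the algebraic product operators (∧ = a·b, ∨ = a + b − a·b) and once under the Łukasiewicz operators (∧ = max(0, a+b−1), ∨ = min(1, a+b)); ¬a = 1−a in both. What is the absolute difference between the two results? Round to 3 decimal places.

Under algebraic product:
  γ & α = a·b on (0.7100, 0.6900) = 0.4899
  ~α = 1 − 0.6900 = 0.3100
  δ & ~α = a·b on (0.1500, 0.3100) = 0.0465
  δ | (δ & ~α) = a + b − a·b on (0.1500, 0.0465) = 0.1895
  (γ & α) | (δ | (δ & ~α)) = a + b − a·b on (0.4899, 0.1895) = 0.5866
  → value = 0.5866
Under Łukasiewicz:
  γ & α = max(0, a+b−1) on (0.71, 0.69) = 0.40
  ~α = 1 − 0.69 = 0.31
  δ & ~α = max(0, a+b−1) on (0.15, 0.31) = 0.00
  δ | (δ & ~α) = min(1, a+b) on (0.15, 0.00) = 0.15
  (γ & α) | (δ | (δ & ~α)) = min(1, a+b) on (0.40, 0.15) = 0.55
  → value = 0.5500
|0.5866 − 0.5500| = 0.037

0.037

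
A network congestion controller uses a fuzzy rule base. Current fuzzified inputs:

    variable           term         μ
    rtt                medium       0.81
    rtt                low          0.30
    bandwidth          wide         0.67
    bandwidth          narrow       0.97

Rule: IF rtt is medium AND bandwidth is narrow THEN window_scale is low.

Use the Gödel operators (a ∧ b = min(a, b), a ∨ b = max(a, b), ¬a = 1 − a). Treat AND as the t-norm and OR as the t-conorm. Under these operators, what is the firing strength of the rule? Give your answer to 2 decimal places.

firing strength: medium=0.81, narrow=0.97; AND[min(a, b)] → w = 0.81

0.81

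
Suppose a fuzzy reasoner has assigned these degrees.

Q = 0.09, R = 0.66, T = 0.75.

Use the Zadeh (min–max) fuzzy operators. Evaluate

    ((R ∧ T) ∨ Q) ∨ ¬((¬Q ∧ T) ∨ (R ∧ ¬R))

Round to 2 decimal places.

0.66

R ∧ T = min(a, b) on (0.66, 0.75) = 0.66
(R ∧ T) ∨ Q = max(a, b) on (0.66, 0.09) = 0.66
¬Q = 1 − 0.09 = 0.91
¬Q ∧ T = min(a, b) on (0.91, 0.75) = 0.75
¬R = 1 − 0.66 = 0.34
R ∧ ¬R = min(a, b) on (0.66, 0.34) = 0.34
(¬Q ∧ T) ∨ (R ∧ ¬R) = max(a, b) on (0.75, 0.34) = 0.75
¬((¬Q ∧ T) ∨ (R ∧ ¬R)) = 1 − 0.75 = 0.25
((R ∧ T) ∨ Q) ∨ ¬((¬Q ∧ T) ∨ (R ∧ ¬R)) = max(a, b) on (0.66, 0.25) = 0.66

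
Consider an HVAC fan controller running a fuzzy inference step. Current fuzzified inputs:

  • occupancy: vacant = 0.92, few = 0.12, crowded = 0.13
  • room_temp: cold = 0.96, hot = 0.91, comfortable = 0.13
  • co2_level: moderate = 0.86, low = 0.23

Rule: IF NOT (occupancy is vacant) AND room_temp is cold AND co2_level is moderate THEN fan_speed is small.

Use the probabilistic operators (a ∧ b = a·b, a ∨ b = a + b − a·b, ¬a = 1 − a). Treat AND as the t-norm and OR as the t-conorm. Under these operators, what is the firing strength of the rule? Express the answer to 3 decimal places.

firing strength: ¬vacant=1−0.92=0.08, cold=0.96, moderate=0.86; AND[a·b] → w = 0.0660

0.066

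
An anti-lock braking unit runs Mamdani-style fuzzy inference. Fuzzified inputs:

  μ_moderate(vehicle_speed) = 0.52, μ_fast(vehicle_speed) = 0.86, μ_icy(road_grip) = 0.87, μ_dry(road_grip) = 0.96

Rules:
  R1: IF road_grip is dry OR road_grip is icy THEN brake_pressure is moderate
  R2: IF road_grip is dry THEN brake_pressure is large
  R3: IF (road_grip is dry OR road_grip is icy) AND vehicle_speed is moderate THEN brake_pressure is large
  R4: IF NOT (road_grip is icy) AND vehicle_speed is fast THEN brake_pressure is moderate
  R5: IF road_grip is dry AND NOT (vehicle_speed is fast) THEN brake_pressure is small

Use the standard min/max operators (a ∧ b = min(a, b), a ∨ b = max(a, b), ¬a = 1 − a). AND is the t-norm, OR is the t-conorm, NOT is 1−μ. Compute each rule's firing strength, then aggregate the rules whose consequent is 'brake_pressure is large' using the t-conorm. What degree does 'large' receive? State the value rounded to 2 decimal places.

R1: dry=0.96, icy=0.87; OR[max(a, b)] → w = 0.96
R2: dry=0.96 → w = 0.96
R3: (dry=0.96 OR icy=0.87) = 0.96; AND[min(a, b)] with moderate=0.52 → w = 0.52
R4: ¬icy=1−0.87=0.13, fast=0.86; AND[min(a, b)] → w = 0.13
R5: dry=0.96, ¬fast=1−0.86=0.14; AND[min(a, b)] → w = 0.14
Rules with consequent 'large': {R2, R3} → strengths 0.96, 0.52
Aggregate via t-conorm [max(a, b)]: 0.96

0.96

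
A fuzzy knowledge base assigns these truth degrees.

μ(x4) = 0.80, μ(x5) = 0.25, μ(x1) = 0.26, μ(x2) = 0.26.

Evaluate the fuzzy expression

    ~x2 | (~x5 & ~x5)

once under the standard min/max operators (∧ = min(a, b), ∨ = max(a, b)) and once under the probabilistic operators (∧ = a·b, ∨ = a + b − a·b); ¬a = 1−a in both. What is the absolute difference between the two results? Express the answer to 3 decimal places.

0.136

Under standard min/max:
  ~x2 = 1 − 0.26 = 0.74
  ~x5 = 1 − 0.25 = 0.75
  ~x5 = 1 − 0.25 = 0.75
  ~x5 & ~x5 = min(a, b) on (0.75, 0.75) = 0.75
  ~x2 | (~x5 & ~x5) = max(a, b) on (0.74, 0.75) = 0.75
  → value = 0.7500
Under probabilistic:
  ~x2 = 1 − 0.2600 = 0.7400
  ~x5 = 1 − 0.2500 = 0.7500
  ~x5 = 1 − 0.2500 = 0.7500
  ~x5 & ~x5 = a·b on (0.7500, 0.7500) = 0.5625
  ~x2 | (~x5 & ~x5) = a + b − a·b on (0.7400, 0.5625) = 0.8862
  → value = 0.8862
|0.7500 − 0.8862| = 0.136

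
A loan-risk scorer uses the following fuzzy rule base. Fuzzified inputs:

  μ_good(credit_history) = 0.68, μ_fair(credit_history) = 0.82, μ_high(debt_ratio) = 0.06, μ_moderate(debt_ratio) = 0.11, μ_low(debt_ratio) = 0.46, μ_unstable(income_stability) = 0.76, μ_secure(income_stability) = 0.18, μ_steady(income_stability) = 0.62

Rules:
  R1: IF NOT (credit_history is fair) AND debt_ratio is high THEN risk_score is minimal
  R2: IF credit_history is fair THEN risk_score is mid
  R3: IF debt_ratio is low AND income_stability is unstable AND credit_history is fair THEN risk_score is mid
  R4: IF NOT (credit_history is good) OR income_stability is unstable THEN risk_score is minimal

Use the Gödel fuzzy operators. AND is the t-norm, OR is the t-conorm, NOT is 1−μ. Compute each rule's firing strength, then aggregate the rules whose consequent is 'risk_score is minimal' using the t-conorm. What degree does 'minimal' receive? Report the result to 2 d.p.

R1: ¬fair=1−0.82=0.18, high=0.06; AND[min(a, b)] → w = 0.06
R2: fair=0.82 → w = 0.82
R3: low=0.46, unstable=0.76, fair=0.82; AND[min(a, b)] → w = 0.46
R4: ¬good=1−0.68=0.32, unstable=0.76; OR[max(a, b)] → w = 0.76
Rules with consequent 'minimal': {R1, R4} → strengths 0.06, 0.76
Aggregate via t-conorm [max(a, b)]: 0.76

0.76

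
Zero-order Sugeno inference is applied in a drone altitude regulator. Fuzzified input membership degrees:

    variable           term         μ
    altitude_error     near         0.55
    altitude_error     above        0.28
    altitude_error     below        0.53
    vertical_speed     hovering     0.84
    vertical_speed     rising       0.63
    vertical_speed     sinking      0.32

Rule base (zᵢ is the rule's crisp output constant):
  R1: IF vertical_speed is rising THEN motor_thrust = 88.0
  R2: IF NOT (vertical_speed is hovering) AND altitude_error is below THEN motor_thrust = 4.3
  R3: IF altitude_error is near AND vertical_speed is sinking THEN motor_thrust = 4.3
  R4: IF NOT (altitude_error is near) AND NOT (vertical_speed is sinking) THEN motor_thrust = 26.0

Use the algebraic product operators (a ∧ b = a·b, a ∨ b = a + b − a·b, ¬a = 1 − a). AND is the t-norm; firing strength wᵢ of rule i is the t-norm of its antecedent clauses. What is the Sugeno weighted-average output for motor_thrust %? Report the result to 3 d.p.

53.908

R1 (z=88.0): rising=0.63 → w = 0.6300
R2 (z=4.3): ¬hovering=1−0.84=0.16, below=0.53; AND[a·b] → w = 0.0848
R3 (z=4.3): near=0.55, sinking=0.32; AND[a·b] → w = 0.1760
R4 (z=26.0): ¬near=1−0.55=0.45, ¬sinking=1−0.32=0.68; AND[a·b] → w = 0.3060
Weighted average = (0.6300·88.0 + 0.0848·4.3 + 0.1760·4.3 + 0.3060·26.0) / (0.6300 + 0.0848 + 0.1760 + 0.3060)
  = 64.5174 / 1.1968 = 53.908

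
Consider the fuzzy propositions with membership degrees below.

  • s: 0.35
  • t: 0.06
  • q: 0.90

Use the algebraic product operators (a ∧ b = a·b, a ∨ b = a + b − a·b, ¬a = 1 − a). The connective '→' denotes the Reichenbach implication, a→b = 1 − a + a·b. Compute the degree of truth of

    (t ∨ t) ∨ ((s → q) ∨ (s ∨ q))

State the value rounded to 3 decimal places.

t ∨ t = a + b − a·b on (0.0600, 0.0600) = 0.1164
s → q  [Reichenbach: 1 − a + a·b] with a=0.3500, b=0.9000 → 0.9650
s ∨ q = a + b − a·b on (0.3500, 0.9000) = 0.9350
(s → q) ∨ (s ∨ q) = a + b − a·b on (0.9650, 0.9350) = 0.9977
(t ∨ t) ∨ ((s → q) ∨ (s ∨ q)) = a + b − a·b on (0.1164, 0.9977) = 0.9980

0.998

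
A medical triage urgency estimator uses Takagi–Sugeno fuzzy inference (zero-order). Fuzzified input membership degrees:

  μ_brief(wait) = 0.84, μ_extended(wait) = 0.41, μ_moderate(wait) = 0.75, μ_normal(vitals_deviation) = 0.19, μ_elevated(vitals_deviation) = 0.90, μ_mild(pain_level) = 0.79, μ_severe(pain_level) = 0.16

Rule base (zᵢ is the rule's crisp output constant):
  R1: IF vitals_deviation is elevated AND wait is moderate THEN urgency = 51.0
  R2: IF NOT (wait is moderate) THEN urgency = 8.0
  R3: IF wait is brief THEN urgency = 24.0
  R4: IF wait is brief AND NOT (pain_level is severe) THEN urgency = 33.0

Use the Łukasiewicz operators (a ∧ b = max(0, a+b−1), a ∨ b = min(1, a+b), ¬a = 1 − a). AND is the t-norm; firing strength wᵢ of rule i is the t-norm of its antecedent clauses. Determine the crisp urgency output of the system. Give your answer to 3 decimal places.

R1 (z=51.0): elevated=0.90, moderate=0.75; AND[max(0, a+b−1)] → w = 0.65
R2 (z=8.0): ¬moderate=1−0.75=0.25 → w = 0.25
R3 (z=24.0): brief=0.84 → w = 0.84
R4 (z=33.0): brief=0.84, ¬severe=1−0.16=0.84; AND[max(0, a+b−1)] → w = 0.68
Weighted average = (0.65·51.0 + 0.25·8.0 + 0.84·24.0 + 0.68·33.0) / (0.65 + 0.25 + 0.84 + 0.68)
  = 77.7500 / 2.4200 = 32.128

32.128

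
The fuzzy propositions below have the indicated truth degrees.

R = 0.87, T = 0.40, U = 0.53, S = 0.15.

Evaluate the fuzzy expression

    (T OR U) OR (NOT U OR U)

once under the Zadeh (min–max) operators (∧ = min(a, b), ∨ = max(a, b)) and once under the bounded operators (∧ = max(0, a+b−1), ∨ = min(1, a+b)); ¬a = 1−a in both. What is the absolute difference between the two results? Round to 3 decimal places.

0.470

Under Zadeh (min–max):
  T OR U = max(a, b) on (0.40, 0.53) = 0.53
  NOT U = 1 − 0.53 = 0.47
  NOT U OR U = max(a, b) on (0.47, 0.53) = 0.53
  (T OR U) OR (NOT U OR U) = max(a, b) on (0.53, 0.53) = 0.53
  → value = 0.5300
Under bounded:
  T OR U = min(1, a+b) on (0.40, 0.53) = 0.93
  NOT U = 1 − 0.53 = 0.47
  NOT U OR U = min(1, a+b) on (0.47, 0.53) = 1.00
  (T OR U) OR (NOT U OR U) = min(1, a+b) on (0.93, 1.00) = 1.00
  → value = 1.0000
|0.5300 − 1.0000| = 0.470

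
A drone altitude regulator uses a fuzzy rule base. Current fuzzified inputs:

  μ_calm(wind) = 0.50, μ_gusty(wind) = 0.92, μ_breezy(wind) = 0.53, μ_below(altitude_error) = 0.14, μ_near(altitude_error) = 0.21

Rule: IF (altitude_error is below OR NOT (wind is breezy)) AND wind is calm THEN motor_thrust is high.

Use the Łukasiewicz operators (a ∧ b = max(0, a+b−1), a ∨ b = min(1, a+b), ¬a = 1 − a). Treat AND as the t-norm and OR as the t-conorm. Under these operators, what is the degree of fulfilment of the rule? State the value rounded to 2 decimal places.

firing strength: (below=0.14 OR ¬breezy=1−0.53=0.47) = 0.61; AND[max(0, a+b−1)] with calm=0.50 → w = 0.11

0.11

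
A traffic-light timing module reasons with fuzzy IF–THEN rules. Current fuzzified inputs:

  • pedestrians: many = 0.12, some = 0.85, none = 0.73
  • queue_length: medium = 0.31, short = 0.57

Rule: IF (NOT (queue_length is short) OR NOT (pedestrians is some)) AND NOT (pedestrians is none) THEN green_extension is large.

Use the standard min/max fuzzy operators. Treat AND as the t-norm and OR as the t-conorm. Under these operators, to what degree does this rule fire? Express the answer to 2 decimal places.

firing strength: (¬short=1−0.57=0.43 OR ¬some=1−0.85=0.15) = 0.43; AND[min(a, b)] with ¬none=1−0.73=0.27 → w = 0.27

0.27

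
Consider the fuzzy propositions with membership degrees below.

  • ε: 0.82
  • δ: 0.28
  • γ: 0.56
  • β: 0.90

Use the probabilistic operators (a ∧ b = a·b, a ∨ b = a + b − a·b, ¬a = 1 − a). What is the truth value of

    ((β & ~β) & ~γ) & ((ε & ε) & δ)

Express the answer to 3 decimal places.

~β = 1 − 0.9000 = 0.1000
β & ~β = a·b on (0.9000, 0.1000) = 0.0900
~γ = 1 − 0.5600 = 0.4400
(β & ~β) & ~γ = a·b on (0.0900, 0.4400) = 0.0396
ε & ε = a·b on (0.8200, 0.8200) = 0.6724
(ε & ε) & δ = a·b on (0.6724, 0.2800) = 0.1883
((β & ~β) & ~γ) & ((ε & ε) & δ) = a·b on (0.0396, 0.1883) = 0.0075

0.007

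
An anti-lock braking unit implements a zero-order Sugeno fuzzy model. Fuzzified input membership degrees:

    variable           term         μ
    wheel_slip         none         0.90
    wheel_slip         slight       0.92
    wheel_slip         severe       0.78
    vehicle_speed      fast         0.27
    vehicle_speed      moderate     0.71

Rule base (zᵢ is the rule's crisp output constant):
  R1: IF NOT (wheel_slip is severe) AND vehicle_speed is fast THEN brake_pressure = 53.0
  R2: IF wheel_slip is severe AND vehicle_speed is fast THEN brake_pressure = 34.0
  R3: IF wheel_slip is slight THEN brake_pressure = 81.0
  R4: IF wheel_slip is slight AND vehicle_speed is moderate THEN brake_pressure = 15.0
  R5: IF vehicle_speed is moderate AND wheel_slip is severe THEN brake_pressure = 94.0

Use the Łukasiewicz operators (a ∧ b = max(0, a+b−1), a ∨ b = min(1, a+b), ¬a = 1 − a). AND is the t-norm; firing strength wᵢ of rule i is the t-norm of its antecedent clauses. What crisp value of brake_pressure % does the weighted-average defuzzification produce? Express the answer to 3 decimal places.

R1 (z=53.0): ¬severe=1−0.78=0.22, fast=0.27; AND[max(0, a+b−1)] → w = 0.00
R2 (z=34.0): severe=0.78, fast=0.27; AND[max(0, a+b−1)] → w = 0.05
R3 (z=81.0): slight=0.92 → w = 0.92
R4 (z=15.0): slight=0.92, moderate=0.71; AND[max(0, a+b−1)] → w = 0.63
R5 (z=94.0): moderate=0.71, severe=0.78; AND[max(0, a+b−1)] → w = 0.49
Weighted average = (0.00·53.0 + 0.05·34.0 + 0.92·81.0 + 0.63·15.0 + 0.49·94.0) / (0.00 + 0.05 + 0.92 + 0.63 + 0.49)
  = 131.7300 / 2.0900 = 63.029

63.029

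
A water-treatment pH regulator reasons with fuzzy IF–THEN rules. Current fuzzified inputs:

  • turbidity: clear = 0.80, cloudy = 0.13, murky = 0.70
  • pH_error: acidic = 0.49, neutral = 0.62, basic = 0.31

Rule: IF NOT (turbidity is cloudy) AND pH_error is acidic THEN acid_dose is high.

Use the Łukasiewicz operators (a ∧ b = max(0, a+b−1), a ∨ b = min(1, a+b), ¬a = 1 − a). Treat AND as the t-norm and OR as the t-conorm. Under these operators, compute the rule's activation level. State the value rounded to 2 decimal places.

0.36

firing strength: ¬cloudy=1−0.13=0.87, acidic=0.49; AND[max(0, a+b−1)] → w = 0.36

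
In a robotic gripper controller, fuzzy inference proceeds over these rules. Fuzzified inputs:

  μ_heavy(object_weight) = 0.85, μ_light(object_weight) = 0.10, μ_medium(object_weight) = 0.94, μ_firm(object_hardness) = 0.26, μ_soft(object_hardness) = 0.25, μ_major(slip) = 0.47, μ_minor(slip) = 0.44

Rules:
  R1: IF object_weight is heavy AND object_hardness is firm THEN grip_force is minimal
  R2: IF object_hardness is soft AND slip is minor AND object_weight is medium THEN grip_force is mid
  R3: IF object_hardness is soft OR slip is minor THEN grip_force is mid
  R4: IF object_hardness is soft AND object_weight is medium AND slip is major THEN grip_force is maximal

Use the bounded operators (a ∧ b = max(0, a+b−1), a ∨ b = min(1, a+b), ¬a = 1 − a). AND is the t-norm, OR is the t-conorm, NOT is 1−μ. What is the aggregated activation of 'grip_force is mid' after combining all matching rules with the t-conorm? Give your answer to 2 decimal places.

0.69

R1: heavy=0.85, firm=0.26; AND[max(0, a+b−1)] → w = 0.11
R2: soft=0.25, minor=0.44, medium=0.94; AND[max(0, a+b−1)] → w = 0.00
R3: soft=0.25, minor=0.44; OR[min(1, a+b)] → w = 0.69
R4: soft=0.25, medium=0.94, major=0.47; AND[max(0, a+b−1)] → w = 0.00
Rules with consequent 'mid': {R2, R3} → strengths 0.00, 0.69
Aggregate via t-conorm [min(1, a+b)]: 0.69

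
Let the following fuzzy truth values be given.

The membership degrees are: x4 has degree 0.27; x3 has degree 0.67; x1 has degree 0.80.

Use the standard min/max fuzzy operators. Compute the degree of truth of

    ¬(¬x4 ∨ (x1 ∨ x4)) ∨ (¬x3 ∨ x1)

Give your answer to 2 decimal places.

0.80

¬x4 = 1 − 0.27 = 0.73
x1 ∨ x4 = max(a, b) on (0.80, 0.27) = 0.80
¬x4 ∨ (x1 ∨ x4) = max(a, b) on (0.73, 0.80) = 0.80
¬(¬x4 ∨ (x1 ∨ x4)) = 1 − 0.80 = 0.20
¬x3 = 1 − 0.67 = 0.33
¬x3 ∨ x1 = max(a, b) on (0.33, 0.80) = 0.80
¬(¬x4 ∨ (x1 ∨ x4)) ∨ (¬x3 ∨ x1) = max(a, b) on (0.20, 0.80) = 0.80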